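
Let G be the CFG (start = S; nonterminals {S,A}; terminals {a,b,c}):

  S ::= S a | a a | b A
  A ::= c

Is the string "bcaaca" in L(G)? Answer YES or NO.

CNF form of G:
  S -> S T0 | T0 T0 | T1 A
  A -> c
  T0 -> a
  T1 -> b

CYK table (by increasing span):
  T[0,0] 'b' = {T1}  orig:{}
  T[1,1] 'c' = {A}
  T[2,2] 'a' = {T0}  orig:{}
  T[3,3] 'a' = {T0}  orig:{}
  T[4,4] 'c' = {A}
  T[5,5] 'a' = {T0}  orig:{}
  T[0,1] 'bc' = {S}
  T[1,2] 'ca' = ∅
  T[2,3] 'aa' = {S}
  T[3,4] 'ac' = ∅
  T[4,5] 'ca' = ∅
  T[0,2] 'bca' = {S}
  T[1,3] 'caa' = ∅
  T[2,4] 'aac' = ∅
  T[3,5] 'aca' = ∅
  T[0,3] 'bcaa' = {S}
  T[1,4] 'caac' = ∅
  T[2,5] 'aaca' = ∅
  T[0,4] 'bcaac' = ∅
  T[1,5] 'caaca' = ∅
  T[0,5] 'bcaaca' = ∅

S ∉ T[0,5] ⇒ NO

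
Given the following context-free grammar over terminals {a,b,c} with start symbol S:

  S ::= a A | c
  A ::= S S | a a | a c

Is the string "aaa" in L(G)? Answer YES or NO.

Convert to CNF:
  S -> T0 A | c
  A -> S S | T0 T0 | T0 T1
  T0 -> a
  T1 -> c

CYK fill:
  cell(0,0) a: {T0}  orig:{}
  cell(1,1) a: {T0}  orig:{}
  cell(2,2) a: {T0}  orig:{}
  cell(0,1) aa: {A}
  cell(1,2) aa: {A}
  cell(0,2) aaa: {S}

S ∈ T[0,2] ⇒ YES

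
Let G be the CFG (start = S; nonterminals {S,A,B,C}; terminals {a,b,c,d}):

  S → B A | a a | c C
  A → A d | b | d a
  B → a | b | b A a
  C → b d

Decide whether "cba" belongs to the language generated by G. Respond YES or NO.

Convert to CNF:
  S -> B A | T1 T1 | T3 C
  A -> A T0 | T0 T1 | b
  B -> T2 X4 | a | b
  C -> T2 T0
  T0 -> d
  T1 -> a
  T2 -> b
  T3 -> c
  X4 -> A T1

CYK fill:
  cell(0,0) c: {T3}  orig:{}
  cell(1,1) b: {A,B,T2}  orig:{A,B}
  cell(2,2) a: {B,T1}  orig:{B}
  cell(0,1) cb: ∅
  cell(1,2) ba: {X4}  orig:{}
  cell(0,2) cba: ∅

S ∉ T[0,2] ⇒ NO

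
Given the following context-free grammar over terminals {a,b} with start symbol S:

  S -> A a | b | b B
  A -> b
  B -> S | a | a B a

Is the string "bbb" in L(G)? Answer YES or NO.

Convert to CNF:
  S -> A T0 | T1 B | b
  A -> b
  B -> A T0 | T0 X2 | T1 B | a | b
  T0 -> a
  T1 -> b
  X2 -> B T0

Fill CYK table bottom-up:
  cell(0,0) b: {A,B,S,T1}  orig:{A,B,S}
  cell(1,1) b: {A,B,S,T1}  orig:{A,B,S}
  cell(2,2) b: {A,B,S,T1}  orig:{A,B,S}
  cell(0,1) bb: {B,S}
  cell(1,2) bb: {B,S}
  cell(0,2) bbb: {B,S}

S ∈ T[0,2] ⇒ YES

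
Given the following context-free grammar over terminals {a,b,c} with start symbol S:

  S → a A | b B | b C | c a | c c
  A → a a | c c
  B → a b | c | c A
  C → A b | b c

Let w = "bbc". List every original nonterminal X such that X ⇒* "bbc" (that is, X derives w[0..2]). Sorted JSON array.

Convert to CNF:
  S -> T0 A | T1 T0 | T1 T1 | T2 B | T2 C
  A -> T0 T0 | T1 T1
  B -> T0 T2 | T1 A | c
  C -> A T2 | T2 T1
  T0 -> a
  T1 -> c
  T2 -> b

CYK fill — only the sub-triangle for w[0..2]:
  [0..0]={T2}  "b"  orig:{}
  [1..1]={T2}  "b"  orig:{}
  [2..2]={B,T1}  "c"  orig:{B}
  [0..1]=∅  "bb"
  [1..2]={C,S}  "bc"
  [0..2]={S}  "bbc"

Original NTs in T[0,2] deriving "bbc": ["S"]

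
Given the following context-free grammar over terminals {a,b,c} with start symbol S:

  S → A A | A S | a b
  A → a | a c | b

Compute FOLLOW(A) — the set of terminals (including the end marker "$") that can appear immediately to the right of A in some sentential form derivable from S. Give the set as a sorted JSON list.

FIRST iteration:
[1]
  A via A→a: +{a}
  A via A→b: +{b}
  S via S→A A: +{a,b}
  FIRST(S)={a,b}  FIRST(A)={a,b}
[2] — fixpoint
  FIRST(S)={a,b}  FIRST(A)={a,b}

Compute FOLLOW by fixpoint:
FOLLOW(S) := {$}
[1]
  S→A A: FOLLOW(A) ⊇ FIRST(A) = {a,b}; new: +{a,b}
  S→A A: FOLLOW(A) ⊇ FOLLOW(S) ⊇ {$}; new: +{$}
  S: {$}  A: {$,a,b}
[2] (no change)
  S: {$}  A: {$,a,b}

FOLLOW(A) = ["$", "a", "b"]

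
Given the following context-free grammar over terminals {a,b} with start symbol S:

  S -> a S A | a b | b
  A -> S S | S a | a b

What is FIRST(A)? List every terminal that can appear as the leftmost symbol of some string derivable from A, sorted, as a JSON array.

FIRST sets, iterate to fixpoint:
pass 1:
  A via A→a b: +{a}
  S via S→a S A: +{a}
  S via S→b: +{b}
  FIRST[S]={a,b}  FIRST[A]={a}
pass 2:
  A via A→S S: +{b}
  FIRST[S]={a,b}  FIRST[A]={a,b}
pass 3: (stable)
  FIRST[S]={a,b}  FIRST[A]={a,b}

FIRST(A) = ["a", "b"]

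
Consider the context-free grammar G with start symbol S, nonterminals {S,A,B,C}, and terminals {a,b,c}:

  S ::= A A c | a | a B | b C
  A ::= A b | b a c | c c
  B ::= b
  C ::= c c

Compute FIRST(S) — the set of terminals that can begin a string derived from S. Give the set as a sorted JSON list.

Compute FIRST by fixpoint:
pass 1:
  A via A→b a c: +{b}
  A via A→c c: +{c}
  B via B→b: +{b}
  C via C→c c: +{c}
  S via S→A A c: +{b,c}
  S via S→a: +{a}
  FIRST(S)={a,b,c}  FIRST(A)={b,c}  FIRST(B)={b}  FIRST(C)={c}
pass 2: (stable)
  FIRST(S)={a,b,c}  FIRST(A)={b,c}  FIRST(B)={b}  FIRST(C)={c}

FIRST(S) = ["a", "b", "c"]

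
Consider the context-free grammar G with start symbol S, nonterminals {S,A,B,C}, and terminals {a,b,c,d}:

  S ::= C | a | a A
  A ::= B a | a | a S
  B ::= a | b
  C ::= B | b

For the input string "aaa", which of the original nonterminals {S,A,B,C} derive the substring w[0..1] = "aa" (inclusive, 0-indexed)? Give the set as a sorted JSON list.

CNF form of G:
  S -> T0 A | a | b
  A -> B T0 | T0 S | a
  B -> a | b
  C -> a | b
  T0 -> a

Fill CYK table bottom-up — only the sub-triangle for w[0..1]:
  [0..0]={A,B,C,S,T0}  "a"  orig:{A,B,C,S}
  [1..1]={A,B,C,S,T0}  "a"  orig:{A,B,C,S}
  [0..1]={A,S}  "aa"

Original NTs in T[0,1] deriving "aa": ["A", "S"]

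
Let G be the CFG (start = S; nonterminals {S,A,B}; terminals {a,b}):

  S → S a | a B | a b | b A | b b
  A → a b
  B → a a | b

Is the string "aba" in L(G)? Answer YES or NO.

Convert to CNF:
  S -> S T0 | T0 B | T0 T1 | T1 A | T1 T1
  A -> T0 T1
  B -> T0 T0 | b
  T0 -> a
  T1 -> b

Fill CYK table bottom-up:
  [0..0]={T0}  "a"  orig:{}
  [1..1]={B,T1}  "b"  orig:{B}
  [2..2]={T0}  "a"  orig:{}
  [0..1]={A,S}  "ab"
  [1..2]=∅  "ba"
  [0..2]={S}  "aba"

S ∈ T[0,2] ⇒ YES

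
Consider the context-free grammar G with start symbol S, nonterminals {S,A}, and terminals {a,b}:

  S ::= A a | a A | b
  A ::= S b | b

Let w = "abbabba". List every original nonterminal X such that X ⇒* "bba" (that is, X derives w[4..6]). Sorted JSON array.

Convert to CNF:
  S -> A T1 | T1 A | b
  A -> S T0 | b
  T0 -> b
  T1 -> a

CYK fill — only the sub-triangle for w[4..6]:
  T[4,4] 'b' = {A,S,T0}  orig:{A,S}
  T[5,5] 'b' = {A,S,T0}  orig:{A,S}
  T[6,6] 'a' = {T1}  orig:{}
  T[4,5] 'bb' = {A}
  T[5,6] 'ba' = {S}
  T[4,6] 'bba' = {S}

Original NTs in T[4,6] deriving "bba": ["S"]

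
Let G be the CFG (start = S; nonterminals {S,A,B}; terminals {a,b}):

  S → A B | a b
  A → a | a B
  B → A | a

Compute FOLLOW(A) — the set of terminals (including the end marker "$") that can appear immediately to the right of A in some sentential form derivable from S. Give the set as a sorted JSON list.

FIRST iteration:
round 1:
  A via A→a: +{a}
  B via B→A: +{a}
  S via S→A B: +{a}
  FIRST[S]={a}  FIRST[A]={a}  FIRST[B]={a}
round 2: (no change)
  FIRST[S]={a}  FIRST[A]={a}  FIRST[B]={a}

Compute FOLLOW by fixpoint:
FOLLOW(S) := {$}
round 1:
  S→A B: FOLLOW(A) ⊇ FIRST(B) = {a}; new: +{a}
  S→A B: FOLLOW(B) ⊇ FOLLOW(S) ⊇ {$}; new: +{$}
  S: {$}  A: {a}  B: {$}
round 2:
  A→a B: FOLLOW(B) ⊇ FOLLOW(A) ⊇ {a}; new: +{a}
  B→A: FOLLOW(A) ⊇ FOLLOW(B) ⊇ {$,a}; new: +{$}
  S: {$}  A: {$,a}  B: {$,a}
round 3: (stable)
  S: {$}  A: {$,a}  B: {$,a}

FOLLOW(A) = ["$", "a"]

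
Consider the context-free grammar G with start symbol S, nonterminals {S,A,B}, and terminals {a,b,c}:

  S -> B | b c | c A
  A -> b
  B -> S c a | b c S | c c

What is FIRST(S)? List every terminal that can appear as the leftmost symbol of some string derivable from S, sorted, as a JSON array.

FIRST sets, iterate to fixpoint:
[1]
  A via A→b: +{b}
  B via B→b c S: +{b}
  B via B→c c: +{c}
  S via S→B: +{b,c}
  S: {b,c}  A: {b}  B: {b,c}
[2] (stable)
  S: {b,c}  A: {b}  B: {b,c}

FIRST(S) = ["b", "c"]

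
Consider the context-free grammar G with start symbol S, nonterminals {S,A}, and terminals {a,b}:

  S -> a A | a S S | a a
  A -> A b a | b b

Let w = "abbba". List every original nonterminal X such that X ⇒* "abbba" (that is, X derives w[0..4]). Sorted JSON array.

CNF form of G:
  S -> T1 A | T1 T1 | T1 X3
  A -> A X2 | T0 T0
  T0 -> b
  T1 -> a
  X2 -> T0 T1
  X3 -> S S

CYK table (by increasing span) — only the sub-triangle for w[0..4]:
  [0..0]={T1}  "a"  orig:{}
  [1..1]={T0}  "b"  orig:{}
  [2..2]={T0}  "b"  orig:{}
  [3..3]={T0}  "b"  orig:{}
  [4..4]={T1}  "a"  orig:{}
  [0..1]=∅  "ab"
  [1..2]={A}  "bb"
  [2..3]={A}  "bb"
  [3..4]={X2}  "ba"  orig:{}
  [0..2]={S}  "abb"
  [1..3]=∅  "bbb"
  [2..4]=∅  "bba"
  [0..3]=∅  "abbb"
  [1..4]={A}  "bbba"
  [0..4]={S}  "abbba"

Original NTs in T[0,4] deriving "abbba": ["S"]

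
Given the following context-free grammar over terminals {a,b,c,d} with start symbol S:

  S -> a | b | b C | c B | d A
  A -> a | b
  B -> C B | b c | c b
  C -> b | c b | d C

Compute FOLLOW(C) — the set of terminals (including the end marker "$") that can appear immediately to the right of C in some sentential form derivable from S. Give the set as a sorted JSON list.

FIRST sets, iterate to fixpoint:
round 1:
  A via A→a: +{a}
  A via A→b: +{b}
  B via B→b c: +{b}
  B via B→c b: +{c}
  C via C→b: +{b}
  C via C→c b: +{c}
  C via C→d C: +{d}
  S via S→a: +{a}
  S via S→b: +{b}
  S via S→c B: +{c}
  S via S→d A: +{d}
  S: {a,b,c,d}  A: {a,b}  B: {b,c}  C: {b,c,d}
round 2:
  B via B→C B: +{d}
  S: {a,b,c,d}  A: {a,b}  B: {b,c,d}  C: {b,c,d}
round 3: — fixpoint
  S: {a,b,c,d}  A: {a,b}  B: {b,c,d}  C: {b,c,d}

FOLLOW sets:
FOLLOW(S) := {$}
pass 1:
  B→C B: FOLLOW(C) ⊇ FIRST(B) = {b,c,d}; new: +{b,c,d}
  S→b C: FOLLOW(C) ⊇ FOLLOW(S) ⊇ {$}; new: +{$}
  S→c B: FOLLOW(B) ⊇ FOLLOW(S) ⊇ {$}; new: +{$}
  S→d A: FOLLOW(A) ⊇ FOLLOW(S) ⊇ {$}; new: +{$}
  FOLLOW(S)={$}  FOLLOW(A)={$}  FOLLOW(B)={$}  FOLLOW(C)={$,b,c,d}
pass 2: (no change)
  FOLLOW(S)={$}  FOLLOW(A)={$}  FOLLOW(B)={$}  FOLLOW(C)={$,b,c,d}

FOLLOW(C) = ["$", "b", "c", "d"]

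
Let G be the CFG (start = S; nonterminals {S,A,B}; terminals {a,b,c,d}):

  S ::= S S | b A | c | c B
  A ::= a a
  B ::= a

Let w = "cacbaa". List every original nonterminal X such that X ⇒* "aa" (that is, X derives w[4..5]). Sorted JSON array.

CNF form of G:
  S -> S S | T1 A | T2 B | c
  A -> T0 T0
  B -> a
  T0 -> a
  T1 -> b
  T2 -> c

CYK fill — only the sub-triangle for w[4..5]:
  [4..4]={B,T0}  "a"  orig:{B}
  [5..5]={B,T0}  "a"  orig:{B}
  [4..5]={A}  "aa"

Original NTs in T[4,5] deriving "aa": ["A"]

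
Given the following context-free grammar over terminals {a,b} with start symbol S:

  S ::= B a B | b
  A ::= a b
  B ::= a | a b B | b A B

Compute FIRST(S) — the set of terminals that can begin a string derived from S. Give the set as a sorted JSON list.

FIRST iteration:
iter 1:
  A via A→a b: +{a}
  B via B→a: +{a}
  B via B→b A B: +{b}
  S via S→B a B: +{a,b}
  S: {a,b}  A: {a}  B: {a,b}
iter 2: — fixpoint
  S: {a,b}  A: {a}  B: {a,b}

FIRST(S) = ["a", "b"]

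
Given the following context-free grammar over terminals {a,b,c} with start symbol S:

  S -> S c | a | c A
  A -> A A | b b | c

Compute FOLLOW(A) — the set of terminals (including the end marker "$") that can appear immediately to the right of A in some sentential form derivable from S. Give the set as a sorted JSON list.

FIRST sets, iterate to fixpoint:
[1]
  A via A→b b: +{b}
  A via A→c: +{c}
  S via S→a: +{a}
  S via S→c A: +{c}
  FIRST[S]={a,c}  FIRST[A]={b,c}
[2] — fixpoint
  FIRST[S]={a,c}  FIRST[A]={b,c}

FOLLOW iteration:
seed FOLLOW(S) with $
round 1:
  A→A A: FOLLOW(A) ⊇ FIRST(A) = {b,c}; new: +{b,c}
  S→S c: FOLLOW(S) ⊇ FIRST(c) = {c}; new: +{c}
  S→c A: FOLLOW(A) ⊇ FOLLOW(S) ⊇ {$,c}; new: +{$}
  FOLLOW[S]={$,c}  FOLLOW[A]={$,b,c}
round 2: — fixpoint
  FOLLOW[S]={$,c}  FOLLOW[A]={$,b,c}

FOLLOW(A) = ["$", "b", "c"]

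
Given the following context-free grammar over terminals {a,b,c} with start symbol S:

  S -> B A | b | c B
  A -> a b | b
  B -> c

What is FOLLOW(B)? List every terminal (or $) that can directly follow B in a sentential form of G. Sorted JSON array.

FIRST iteration:
[1]
  A via A→a b: +{a}
  A via A→b: +{b}
  B via B→c: +{c}
  S via S→B A: +{c}
  S via S→b: +{b}
  FIRST[S]={b,c}  FIRST[A]={a,b}  FIRST[B]={c}
[2] (stable)
  FIRST[S]={b,c}  FIRST[A]={a,b}  FIRST[B]={c}

FOLLOW iteration:
seed FOLLOW(S) with $
pass 1:
  S→B A: FOLLOW(B) ⊇ FIRST(A) = {a,b}; new: +{a,b}
  S→B A: FOLLOW(A) ⊇ FOLLOW(S) ⊇ {$}; new: +{$}
  S→c B: FOLLOW(B) ⊇ FOLLOW(S) ⊇ {$}; new: +{$}
  S: {$}  A: {$}  B: {$,a,b}
pass 2: done
  S: {$}  A: {$}  B: {$,a,b}

FOLLOW(B) = ["$", "a", "b"]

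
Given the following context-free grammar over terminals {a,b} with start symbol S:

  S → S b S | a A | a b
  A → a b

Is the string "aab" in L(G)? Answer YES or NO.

Convert to CNF:
  S -> S X2 | T0 A | T0 T1
  A -> T0 T1
  T0 -> a
  T1 -> b
  X2 -> T1 S

CYK fill:
  [0..0]={T0}  "a"  orig:{}
  [1..1]={T0}  "a"  orig:{}
  [2..2]={T1}  "b"  orig:{}
  [0..1]=∅  "aa"
  [1..2]={A,S}  "ab"
  [0..2]={S}  "aab"

S ∈ T[0,2] ⇒ YES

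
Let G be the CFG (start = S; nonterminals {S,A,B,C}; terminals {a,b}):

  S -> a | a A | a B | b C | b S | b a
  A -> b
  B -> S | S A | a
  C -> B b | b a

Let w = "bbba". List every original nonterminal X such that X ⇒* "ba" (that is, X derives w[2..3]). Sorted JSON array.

CNF form of G:
  S -> T0 A | T0 B | T1 C | T1 S | T1 T0 | a
  A -> b
  B -> S A | T0 A | T0 B | T1 C | T1 S | T1 T0 | a
  C -> B T1 | T1 T0
  T0 -> a
  T1 -> b

CYK fill (cells [i..j] with 2 ≤ i ≤ j ≤ 3 only):
  [2..2]={A,T1}  "b"  orig:{A}
  [3..3]={B,S,T0}  "a"  orig:{B,S}
  [2..3]={B,C,S}  "ba"

Original NTs in T[2,3] deriving "ba": ["B", "C", "S"]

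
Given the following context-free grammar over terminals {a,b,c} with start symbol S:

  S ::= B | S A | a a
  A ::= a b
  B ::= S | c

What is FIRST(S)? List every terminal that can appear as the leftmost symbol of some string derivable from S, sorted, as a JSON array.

FIRST sets, iterate to fixpoint:
[1]
  A via A→a b: +{a}
  B via B→c: +{c}
  S via S→B: +{c}
  S via S→a a: +{a}
  FIRST(S)={a,c}  FIRST(A)={a}  FIRST(B)={c}
[2]
  B via B→S: +{a}
  FIRST(S)={a,c}  FIRST(A)={a}  FIRST(B)={a,c}
[3] done
  FIRST(S)={a,c}  FIRST(A)={a}  FIRST(B)={a,c}

FIRST(S) = ["a", "c"]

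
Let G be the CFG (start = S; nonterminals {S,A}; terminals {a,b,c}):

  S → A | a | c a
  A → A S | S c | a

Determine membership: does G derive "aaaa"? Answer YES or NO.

Convert to CNF:
  S -> A S | S T0 | T0 T1 | a
  A -> A S | S T0 | a
  T0 -> c
  T1 -> a

CYK table (by increasing span):
  cell(0,0) a: {A,S,T1}  orig:{A,S}
  cell(1,1) a: {A,S,T1}  orig:{A,S}
  cell(2,2) a: {A,S,T1}  orig:{A,S}
  cell(3,3) a: {A,S,T1}  orig:{A,S}
  cell(0,1) aa: {A,S}
  cell(1,2) aa: {A,S}
  cell(2,3) aa: {A,S}
  cell(0,2) aaa: {A,S}
  cell(1,3) aaa: {A,S}
  cell(0,3) aaaa: {A,S}

S ∈ T[0,3] ⇒ YES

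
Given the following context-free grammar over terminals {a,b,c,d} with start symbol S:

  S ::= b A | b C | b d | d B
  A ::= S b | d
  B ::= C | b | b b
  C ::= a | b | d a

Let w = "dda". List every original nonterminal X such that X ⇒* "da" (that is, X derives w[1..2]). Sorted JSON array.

CNF form of G:
  S -> T0 A | T0 C | T0 T1 | T1 B
  A -> S T0 | d
  B -> T0 T0 | T1 T2 | a | b
  C -> T1 T2 | a | b
  T0 -> b
  T1 -> d
  T2 -> a

Fill CYK table bottom-up (cells [i..j] with 1 ≤ i ≤ j ≤ 2 only):
  T[1,1] 'd' = {A,T1}  orig:{A}
  T[2,2] 'a' = {B,C,T2}  orig:{B,C}
  T[1,2] 'da' = {B,C,S}

Original NTs in T[1,2] deriving "da": ["B", "C", "S"]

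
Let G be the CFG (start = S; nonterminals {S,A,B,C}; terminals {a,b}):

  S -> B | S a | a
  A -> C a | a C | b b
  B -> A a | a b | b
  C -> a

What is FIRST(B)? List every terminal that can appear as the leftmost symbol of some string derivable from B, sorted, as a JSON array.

FIRST iteration:
[1]
  A via A→a C: +{a}
  A via A→b b: +{b}
  B via B→A a: +{a,b}
  C via C→a: +{a}
  S via S→B: +{a,b}
  S: {a,b}  A: {a,b}  B: {a,b}  C: {a}
[2] (stable)
  S: {a,b}  A: {a,b}  B: {a,b}  C: {a}

FIRST(B) = ["a", "b"]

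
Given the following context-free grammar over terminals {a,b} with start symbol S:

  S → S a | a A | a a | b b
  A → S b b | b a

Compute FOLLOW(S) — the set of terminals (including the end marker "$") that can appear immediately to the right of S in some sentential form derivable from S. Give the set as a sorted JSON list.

FIRST sets, iterate to fixpoint:
[1]
  A via A→b a: +{b}
  S via S→a A: +{a}
  S via S→b b: +{b}
  FIRST[S]={a,b}  FIRST[A]={b}
[2]
  A via A→S b b: +{a}
  FIRST[S]={a,b}  FIRST[A]={a,b}
[3] — fixpoint
  FIRST[S]={a,b}  FIRST[A]={a,b}

FOLLOW sets:
FOLLOW(S) := {$}
[1]
  A→S b b: FOLLOW(S) ⊇ FIRST(b) = {b}; new: +{b}
  S→S a: FOLLOW(S) ⊇ FIRST(a) = {a}; new: +{a}
  S→a A: FOLLOW(A) ⊇ FOLLOW(S) ⊇ {$,a,b}; new: +{$,a,b}
  FOLLOW(S)={$,a,b}  FOLLOW(A)={$,a,b}
[2] (no change)
  FOLLOW(S)={$,a,b}  FOLLOW(A)={$,a,b}

FOLLOW(S) = ["$", "a", "b"]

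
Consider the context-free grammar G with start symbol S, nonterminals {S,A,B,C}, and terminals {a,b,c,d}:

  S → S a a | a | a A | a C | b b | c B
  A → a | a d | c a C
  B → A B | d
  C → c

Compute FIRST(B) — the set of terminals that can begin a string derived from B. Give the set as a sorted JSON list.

FIRST iteration:
round 1:
  A via A→a: +{a}
  A via A→c a C: +{c}
  B via B→A B: +{a,c}
  B via B→d: +{d}
  C via C→c: +{c}
  S via S→a: +{a}
  S via S→b b: +{b}
  S via S→c B: +{c}
  FIRST(S)={a,b,c}  FIRST(A)={a,c}  FIRST(B)={a,c,d}  FIRST(C)={c}
round 2: (no change)
  FIRST(S)={a,b,c}  FIRST(A)={a,c}  FIRST(B)={a,c,d}  FIRST(C)={c}

FIRST(B) = ["a", "c", "d"]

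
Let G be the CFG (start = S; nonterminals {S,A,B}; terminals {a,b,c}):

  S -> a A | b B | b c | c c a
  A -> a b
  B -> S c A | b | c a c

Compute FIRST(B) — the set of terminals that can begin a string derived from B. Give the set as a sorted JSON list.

FIRST iteration:
round 1:
  A via A→a b: +{a}
  B via B→b: +{b}
  B via B→c a c: +{c}
  S via S→a A: +{a}
  S via S→b B: +{b}
  S via S→c c a: +{c}
  FIRST[S]={a,b,c}  FIRST[A]={a}  FIRST[B]={b,c}
round 2:
  B via B→S c A: +{a}
  FIRST[S]={a,b,c}  FIRST[A]={a}  FIRST[B]={a,b,c}
round 3: (stable)
  FIRST[S]={a,b,c}  FIRST[A]={a}  FIRST[B]={a,b,c}

FIRST(B) = ["a", "b", "c"]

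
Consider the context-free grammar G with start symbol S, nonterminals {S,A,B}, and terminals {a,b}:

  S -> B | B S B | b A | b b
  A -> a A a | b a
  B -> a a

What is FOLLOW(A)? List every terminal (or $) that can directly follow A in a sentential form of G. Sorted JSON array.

FIRST iteration:
[1]
  A via A→a A a: +{a}
  A via A→b a: +{b}
  B via B→a a: +{a}
  S via S→B: +{a}
  S via S→b A: +{b}
  FIRST[S]={a,b}  FIRST[A]={a,b}  FIRST[B]={a}
[2] done
  FIRST[S]={a,b}  FIRST[A]={a,b}  FIRST[B]={a}

FOLLOW iteration:
seed FOLLOW(S) with $
pass 1:
  A→a A a: FOLLOW(A) ⊇ FIRST(a) = {a}; new: +{a}
  S→B: FOLLOW(B) ⊇ FOLLOW(S) ⊇ {$}; new: +{$}
  S→B S B: FOLLOW(B) ⊇ FIRST(S) = {a,b}; new: +{a,b}
  S→B S B: FOLLOW(S) ⊇ FIRST(B) = {a}; new: +{a}
  S→b A: FOLLOW(A) ⊇ FOLLOW(S) ⊇ {$,a}; new: +{$}
  FOLLOW(S)={$,a}  FOLLOW(A)={$,a}  FOLLOW(B)={$,a,b}
pass 2: — fixpoint
  FOLLOW(S)={$,a}  FOLLOW(A)={$,a}  FOLLOW(B)={$,a,b}

FOLLOW(A) = ["$", "a"]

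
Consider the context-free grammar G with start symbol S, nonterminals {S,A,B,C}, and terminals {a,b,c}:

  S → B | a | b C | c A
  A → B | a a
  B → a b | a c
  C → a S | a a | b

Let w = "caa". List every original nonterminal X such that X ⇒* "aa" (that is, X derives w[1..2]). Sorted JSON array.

Convert to CNF:
  S -> T0 T1 | T0 T2 | T1 C | T2 A | a
  A -> T0 T0 | T0 T1 | T0 T2
  B -> T0 T1 | T0 T2
  C -> T0 S | T0 T0 | b
  T0 -> a
  T1 -> b
  T2 -> c

Fill CYK table bottom-up, restricted to cells inside w[1..2]:
  T[1,1] 'a' = {S,T0}  orig:{S}
  T[2,2] 'a' = {S,T0}  orig:{S}
  T[1,2] 'aa' = {A,C}

Original NTs in T[1,2] deriving "aa": ["A", "C"]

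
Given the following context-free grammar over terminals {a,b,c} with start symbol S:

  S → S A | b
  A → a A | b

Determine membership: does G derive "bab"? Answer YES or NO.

Convert to CNF:
  S -> S A | b
  A -> T0 A | b
  T0 -> a

CYK table (by increasing span):
  [0..0]={A,S}  "b"
  [1..1]={T0}  "a"  orig:{}
  [2..2]={A,S}  "b"
  [0..1]=∅  "ba"
  [1..2]={A}  "ab"
  [0..2]={S}  "bab"

S ∈ T[0,2] ⇒ YES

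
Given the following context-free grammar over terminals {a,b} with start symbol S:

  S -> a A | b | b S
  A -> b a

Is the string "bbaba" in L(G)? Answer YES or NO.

Convert to CNF:
  S -> T0 S | T1 A | b
  A -> T0 T1
  T0 -> b
  T1 -> a

CYK fill:
  cell(0,0) b: {S,T0}  orig:{S}
  cell(1,1) b: {S,T0}  orig:{S}
  cell(2,2) a: {T1}  orig:{}
  cell(3,3) b: {S,T0}  orig:{S}
  cell(4,4) a: {T1}  orig:{}
  cell(0,1) bb: {S}
  cell(1,2) ba: {A}
  cell(2,3) ab: ∅
  cell(3,4) ba: {A}
  cell(0,2) bba: ∅
  cell(1,3) bab: ∅
  cell(2,4) aba: {S}
  cell(0,3) bbab: ∅
  cell(1,4) baba: {S}
  cell(0,4) bbaba: {S}

S ∈ T[0,4] ⇒ YES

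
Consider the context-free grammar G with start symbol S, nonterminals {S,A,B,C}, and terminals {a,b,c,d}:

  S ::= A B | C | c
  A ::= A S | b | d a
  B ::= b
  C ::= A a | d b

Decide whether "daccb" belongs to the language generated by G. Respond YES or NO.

Convert to CNF:
  S -> A B | A T1 | T0 T2 | c
  A -> A S | T0 T1 | b
  B -> b
  C -> A T1 | T0 T2
  T0 -> d
  T1 -> a
  T2 -> b

Fill CYK table bottom-up:
  T[0,0] 'd' = {T0}  orig:{}
  T[1,1] 'a' = {T1}  orig:{}
  T[2,2] 'c' = {S}
  T[3,3] 'c' = {S}
  T[4,4] 'b' = {A,B,T2}  orig:{A,B}
  T[0,1] 'da' = {A}
  T[1,2] 'ac' = ∅
  T[2,3] 'cc' = ∅
  T[3,4] 'cb' = ∅
  T[0,2] 'dac' = {A}
  T[1,3] 'acc' = ∅
  T[2,4] 'ccb' = ∅
  T[0,3] 'dacc' = {A}
  T[1,4] 'accb' = ∅
  T[0,4] 'daccb' = {S}

S ∈ T[0,4] ⇒ YES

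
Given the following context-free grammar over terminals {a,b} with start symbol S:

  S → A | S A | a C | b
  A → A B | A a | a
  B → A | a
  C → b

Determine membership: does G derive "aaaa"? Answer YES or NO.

CNF form of G:
  S -> A B | A T0 | S A | T0 C | a | b
  A -> A B | A T0 | a
  B -> A B | A T0 | a
  C -> b
  T0 -> a

CYK table (by increasing span):
  [0..0]={A,B,S,T0}  "a"  orig:{A,B,S}
  [1..1]={A,B,S,T0}  "a"  orig:{A,B,S}
  [2..2]={A,B,S,T0}  "a"  orig:{A,B,S}
  [3..3]={A,B,S,T0}  "a"  orig:{A,B,S}
  [0..1]={A,B,S}  "aa"
  [1..2]={A,B,S}  "aa"
  [2..3]={A,B,S}  "aa"
  [0..2]={A,B,S}  "aaa"
  [1..3]={A,B,S}  "aaa"
  [0..3]={A,B,S}  "aaaa"

S ∈ T[0,3] ⇒ YES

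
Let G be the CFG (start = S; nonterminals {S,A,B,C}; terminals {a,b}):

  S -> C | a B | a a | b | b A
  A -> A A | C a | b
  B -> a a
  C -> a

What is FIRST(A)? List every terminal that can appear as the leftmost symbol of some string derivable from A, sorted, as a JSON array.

Compute FIRST by fixpoint:
pass 1:
  A via A→b: +{b}
  B via B→a a: +{a}
  C via C→a: +{a}
  S via S→C: +{a}
  S via S→b: +{b}
  FIRST[S]={a,b}  FIRST[A]={b}  FIRST[B]={a}  FIRST[C]={a}
pass 2:
  A via A→C a: +{a}
  FIRST[S]={a,b}  FIRST[A]={a,b}  FIRST[B]={a}  FIRST[C]={a}
pass 3: (stable)
  FIRST[S]={a,b}  FIRST[A]={a,b}  FIRST[B]={a}  FIRST[C]={a}

FIRST(A) = ["a", "b"]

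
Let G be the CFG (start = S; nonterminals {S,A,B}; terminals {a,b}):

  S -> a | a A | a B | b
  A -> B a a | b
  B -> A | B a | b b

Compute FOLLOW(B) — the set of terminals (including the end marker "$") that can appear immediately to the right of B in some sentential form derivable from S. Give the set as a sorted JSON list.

FIRST sets, iterate to fixpoint:
pass 1:
  A via A→b: +{b}
  B via B→A: +{b}
  S via S→a: +{a}
  S via S→b: +{b}
  S: {a,b}  A: {b}  B: {b}
pass 2: — fixpoint
  S: {a,b}  A: {b}  B: {b}

FOLLOW iteration:
FOLLOW(S) := {$}
round 1:
  A→B a a: FOLLOW(B) ⊇ FIRST(a) = {a}; new: +{a}
  B→A: FOLLOW(A) ⊇ FOLLOW(B) ⊇ {a}; new: +{a}
  S→a A: FOLLOW(A) ⊇ FOLLOW(S) ⊇ {$}; new: +{$}
  S→a B: FOLLOW(B) ⊇ FOLLOW(S) ⊇ {$}; new: +{$}
  FOLLOW(S)={$}  FOLLOW(A)={$,a}  FOLLOW(B)={$,a}
round 2: — fixpoint
  FOLLOW(S)={$}  FOLLOW(A)={$,a}  FOLLOW(B)={$,a}

FOLLOW(B) = ["$", "a"]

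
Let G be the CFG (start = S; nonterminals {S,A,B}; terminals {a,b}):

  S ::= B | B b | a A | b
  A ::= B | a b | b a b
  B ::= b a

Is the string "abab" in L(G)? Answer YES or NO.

CNF form of G:
  S -> B T1 | T0 A | T1 T0 | b
  A -> T0 T1 | T1 T0 | T1 X2
  B -> T1 T0
  T0 -> a
  T1 -> b
  X2 -> T0 T1

CYK table (by increasing span):
  T[0,0] 'a' = {T0}  orig:{}
  T[1,1] 'b' = {S,T1}  orig:{S}
  T[2,2] 'a' = {T0}  orig:{}
  T[3,3] 'b' = {S,T1}  orig:{S}
  T[0,1] 'ab' = {A,X2}  orig:{A}
  T[1,2] 'ba' = {A,B,S}
  T[2,3] 'ab' = {A,X2}  orig:{A}
  T[0,2] 'aba' = {S}
  T[1,3] 'bab' = {A,S}
  T[0,3] 'abab' = {S}

S ∈ T[0,3] ⇒ YES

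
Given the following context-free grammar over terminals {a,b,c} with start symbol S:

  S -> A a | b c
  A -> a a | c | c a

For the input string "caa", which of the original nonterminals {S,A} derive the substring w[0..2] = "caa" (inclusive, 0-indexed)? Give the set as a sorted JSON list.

Convert to CNF:
  S -> A T0 | T2 T1
  A -> T0 T0 | T1 T0 | c
  T0 -> a
  T1 -> c
  T2 -> b

CYK fill, restricted to cells inside w[0..2]:
  T[0,0] 'c' = {A,T1}  orig:{A}
  T[1,1] 'a' = {T0}  orig:{}
  T[2,2] 'a' = {T0}  orig:{}
  T[0,1] 'ca' = {A,S}
  T[1,2] 'aa' = {A}
  T[0,2] 'caa' = {S}

Original NTs in T[0,2] deriving "caa": ["S"]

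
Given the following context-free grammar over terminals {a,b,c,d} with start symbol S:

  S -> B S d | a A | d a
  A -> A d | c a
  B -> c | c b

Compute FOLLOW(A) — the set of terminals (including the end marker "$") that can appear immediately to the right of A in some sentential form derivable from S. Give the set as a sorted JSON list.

Compute FIRST by fixpoint:
round 1:
  A via A→c a: +{c}
  B via B→c: +{c}
  S via S→B S d: +{c}
  S via S→a A: +{a}
  S via S→d a: +{d}
  FIRST(S)={a,c,d}  FIRST(A)={c}  FIRST(B)={c}
round 2: done
  FIRST(S)={a,c,d}  FIRST(A)={c}  FIRST(B)={c}

Compute FOLLOW by fixpoint:
seed FOLLOW(S) with $
round 1:
  A→A d: FOLLOW(A) ⊇ FIRST(d) = {d}; new: +{d}
  S→B S d: FOLLOW(B) ⊇ FIRST(S) = {a,c,d}; new: +{a,c,d}
  S→B S d: FOLLOW(S) ⊇ FIRST(d) = {d}; new: +{d}
  S→a A: FOLLOW(A) ⊇ FOLLOW(S) ⊇ {$,d}; new: +{$}
  FOLLOW[S]={$,d}  FOLLOW[A]={$,d}  FOLLOW[B]={a,c,d}
round 2: (stable)
  FOLLOW[S]={$,d}  FOLLOW[A]={$,d}  FOLLOW[B]={a,c,d}

FOLLOW(A) = ["$", "d"]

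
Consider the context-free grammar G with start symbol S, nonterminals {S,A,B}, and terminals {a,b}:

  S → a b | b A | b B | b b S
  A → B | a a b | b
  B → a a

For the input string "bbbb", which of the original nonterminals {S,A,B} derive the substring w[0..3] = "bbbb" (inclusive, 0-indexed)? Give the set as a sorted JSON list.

Convert to CNF:
  S -> T0 T1 | T1 A | T1 B | T1 X3
  A -> T0 T0 | T0 X2 | b
  B -> T0 T0
  T0 -> a
  T1 -> b
  X2 -> T0 T1
  X3 -> T1 S

CYK fill (cells [i..j] with 0 ≤ i ≤ j ≤ 3 only):
  T[0,0] 'b' = {A,T1}  orig:{A}
  T[1,1] 'b' = {A,T1}  orig:{A}
  T[2,2] 'b' = {A,T1}  orig:{A}
  T[3,3] 'b' = {A,T1}  orig:{A}
  T[0,1] 'bb' = {S}
  T[1,2] 'bb' = {S}
  T[2,3] 'bb' = {S}
  T[0,2] 'bbb' = {X3}  orig:{}
  T[1,3] 'bbb' = {X3}  orig:{}
  T[0,3] 'bbbb' = {S}

Original NTs in T[0,3] deriving "bbbb": ["S"]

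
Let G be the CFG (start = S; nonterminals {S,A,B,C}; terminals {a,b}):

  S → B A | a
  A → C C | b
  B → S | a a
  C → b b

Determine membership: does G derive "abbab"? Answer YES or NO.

CNF form of G:
  S -> B A | a
  A -> C C | b
  B -> B A | T0 T0 | a
  C -> T1 T1
  T0 -> a
  T1 -> b

Fill CYK table bottom-up:
  cell(0,0) a: {B,S,T0}  orig:{B,S}
  cell(1,1) b: {A,T1}  orig:{A}
  cell(2,2) b: {A,T1}  orig:{A}
  cell(3,3) a: {B,S,T0}  orig:{B,S}
  cell(4,4) b: {A,T1}  orig:{A}
  cell(0,1) ab: {B,S}
  cell(1,2) bb: {C}
  cell(2,3) ba: ∅
  cell(3,4) ab: {B,S}
  cell(0,2) abb: {B,S}
  cell(1,3) bba: ∅
  cell(2,4) bab: ∅
  cell(0,3) abba: ∅
  cell(1,4) bbab: ∅
  cell(0,4) abbab: ∅

S ∉ T[0,4] ⇒ NO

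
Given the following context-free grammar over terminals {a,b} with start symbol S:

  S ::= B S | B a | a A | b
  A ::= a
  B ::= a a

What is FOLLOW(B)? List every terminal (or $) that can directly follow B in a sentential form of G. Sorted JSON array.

Compute FIRST by fixpoint:
pass 1:
  A via A→a: +{a}
  B via B→a a: +{a}
  S via S→B S: +{a}
  S via S→b: +{b}
  FIRST[S]={a,b}  FIRST[A]={a}  FIRST[B]={a}
pass 2: — fixpoint
  FIRST[S]={a,b}  FIRST[A]={a}  FIRST[B]={a}

FOLLOW iteration:
initialize: $ ∈ FOLLOW(S)
[1]
  S→B S: FOLLOW(B) ⊇ FIRST(S) = {a,b}; new: +{a,b}
  S→a A: FOLLOW(A) ⊇ FOLLOW(S) ⊇ {$}; new: +{$}
  FOLLOW[S]={$}  FOLLOW[A]={$}  FOLLOW[B]={a,b}
[2] (stable)
  FOLLOW[S]={$}  FOLLOW[A]={$}  FOLLOW[B]={a,b}

FOLLOW(B) = ["a", "b"]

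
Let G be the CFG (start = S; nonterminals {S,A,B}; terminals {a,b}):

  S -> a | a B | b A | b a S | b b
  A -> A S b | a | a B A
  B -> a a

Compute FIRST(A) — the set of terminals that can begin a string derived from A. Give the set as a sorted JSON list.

FIRST iteration:
round 1:
  A via A→a: +{a}
  B via B→a a: +{a}
  S via S→a: +{a}
  S via S→b A: +{b}
  S: {a,b}  A: {a}  B: {a}
round 2: done
  S: {a,b}  A: {a}  B: {a}

FIRST(A) = ["a"]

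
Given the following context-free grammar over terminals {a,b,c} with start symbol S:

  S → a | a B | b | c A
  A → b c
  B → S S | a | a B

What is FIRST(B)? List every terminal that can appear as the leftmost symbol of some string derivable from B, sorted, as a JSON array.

FIRST sets, iterate to fixpoint:
iter 1:
  A via A→b c: +{b}
  B via B→a: +{a}
  S via S→a: +{a}
  S via S→b: +{b}
  S via S→c A: +{c}
  S: {a,b,c}  A: {b}  B: {a}
iter 2:
  B via B→S S: +{b,c}
  S: {a,b,c}  A: {b}  B: {a,b,c}
iter 3: (stable)
  S: {a,b,c}  A: {b}  B: {a,b,c}

FIRST(B) = ["a", "b", "c"]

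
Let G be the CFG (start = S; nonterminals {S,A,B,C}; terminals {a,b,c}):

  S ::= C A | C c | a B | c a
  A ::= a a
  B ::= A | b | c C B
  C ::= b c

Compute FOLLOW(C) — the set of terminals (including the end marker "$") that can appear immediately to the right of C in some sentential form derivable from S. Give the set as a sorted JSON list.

FIRST sets, iterate to fixpoint:
pass 1:
  A via A→a a: +{a}
  B via B→A: +{a}
  B via B→b: +{b}
  B via B→c C B: +{c}
  C via C→b c: +{b}
  S via S→C A: +{b}
  S via S→a B: +{a}
  S via S→c a: +{c}
  S: {a,b,c}  A: {a}  B: {a,b,c}  C: {b}
pass 2: (no change)
  S: {a,b,c}  A: {a}  B: {a,b,c}  C: {b}

FOLLOW iteration:
seed FOLLOW(S) with $
pass 1:
  B→c C B: FOLLOW(C) ⊇ FIRST(B) = {a,b,c}; new: +{a,b,c}
  S→C A: FOLLOW(A) ⊇ FOLLOW(S) ⊇ {$}; new: +{$}
  S→a B: FOLLOW(B) ⊇ FOLLOW(S) ⊇ {$}; new: +{$}
  FOLLOW[S]={$}  FOLLOW[A]={$}  FOLLOW[B]={$}  FOLLOW[C]={a,b,c}
pass 2: (no change)
  FOLLOW[S]={$}  FOLLOW[A]={$}  FOLLOW[B]={$}  FOLLOW[C]={a,b,c}

FOLLOW(C) = ["a", "b", "c"]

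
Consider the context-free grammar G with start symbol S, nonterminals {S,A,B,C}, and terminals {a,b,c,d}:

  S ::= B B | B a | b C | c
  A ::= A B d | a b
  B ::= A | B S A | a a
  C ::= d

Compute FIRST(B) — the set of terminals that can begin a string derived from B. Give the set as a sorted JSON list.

Compute FIRST by fixpoint:
[1]
  A via A→a b: +{a}
  B via B→A: +{a}
  C via C→d: +{d}
  S via S→B B: +{a}
  S via S→b C: +{b}
  S via S→c: +{c}
  FIRST(S)={a,b,c}  FIRST(A)={a}  FIRST(B)={a}  FIRST(C)={d}
[2] (stable)
  FIRST(S)={a,b,c}  FIRST(A)={a}  FIRST(B)={a}  FIRST(C)={d}

FIRST(B) = ["a"]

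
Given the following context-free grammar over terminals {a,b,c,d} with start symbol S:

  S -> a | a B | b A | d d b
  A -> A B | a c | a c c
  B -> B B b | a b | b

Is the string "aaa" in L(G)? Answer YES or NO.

Convert to CNF:
  S -> T0 B | T2 A | T3 X6 | a
  A -> A B | T0 T1 | T0 X4
  B -> B X5 | T0 T2 | b
  T0 -> a
  T1 -> c
  T2 -> b
  T3 -> d
  X4 -> T1 T1
  X5 -> B T2
  X6 -> T3 T2

CYK fill:
  T[0,0] 'a' = {S,T0}  orig:{S}
  T[1,1] 'a' = {S,T0}  orig:{S}
  T[2,2] 'a' = {S,T0}  orig:{S}
  T[0,1] 'aa' = ∅
  T[1,2] 'aa' = ∅
  T[0,2] 'aaa' = ∅

S ∉ T[0,2] ⇒ NO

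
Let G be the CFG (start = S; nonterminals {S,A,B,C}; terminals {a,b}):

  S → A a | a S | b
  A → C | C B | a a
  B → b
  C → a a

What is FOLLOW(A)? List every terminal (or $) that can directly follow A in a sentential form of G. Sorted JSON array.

FIRST sets, iterate to fixpoint:
iter 1:
  A via A→a a: +{a}
  B via B→b: +{b}
  C via C→a a: +{a}
  S via S→A a: +{a}
  S via S→b: +{b}
  FIRST(S)={a,b}  FIRST(A)={a}  FIRST(B)={b}  FIRST(C)={a}
iter 2: — fixpoint
  FIRST(S)={a,b}  FIRST(A)={a}  FIRST(B)={b}  FIRST(C)={a}

FOLLOW iteration:
initialize: $ ∈ FOLLOW(S)
round 1:
  A→C B: FOLLOW(C) ⊇ FIRST(B) = {b}; new: +{b}
  S→A a: FOLLOW(A) ⊇ FIRST(a) = {a}; new: +{a}
  FOLLOW[S]={$}  FOLLOW[A]={a}  FOLLOW[B]={}  FOLLOW[C]={b}
round 2:
  A→C: FOLLOW(C) ⊇ FOLLOW(A) ⊇ {a}; new: +{a}
  A→C B: FOLLOW(B) ⊇ FOLLOW(A) ⊇ {a}; new: +{a}
  FOLLOW[S]={$}  FOLLOW[A]={a}  FOLLOW[B]={a}  FOLLOW[C]={a,b}
round 3: (stable)
  FOLLOW[S]={$}  FOLLOW[A]={a}  FOLLOW[B]={a}  FOLLOW[C]={a,b}

FOLLOW(A) = ["a"]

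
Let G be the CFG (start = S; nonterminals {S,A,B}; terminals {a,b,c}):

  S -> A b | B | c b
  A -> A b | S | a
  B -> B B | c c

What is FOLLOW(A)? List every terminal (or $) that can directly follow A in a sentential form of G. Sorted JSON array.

FIRST sets, iterate to fixpoint:
round 1:
  A via A→a: +{a}
  B via B→c c: +{c}
  S via S→A b: +{a}
  S via S→B: +{c}
  S: {a,c}  A: {a}  B: {c}
round 2:
  A via A→S: +{c}
  S: {a,c}  A: {a,c}  B: {c}
round 3: done
  S: {a,c}  A: {a,c}  B: {c}

FOLLOW iteration:
FOLLOW(S) := {$}
pass 1:
  A→A b: FOLLOW(A) ⊇ FIRST(b) = {b}; new: +{b}
  A→S: FOLLOW(S) ⊇ FOLLOW(A) ⊇ {b}; new: +{b}
  B→B B: FOLLOW(B) ⊇ FIRST(B) = {c}; new: +{c}
  S→B: FOLLOW(B) ⊇ FOLLOW(S) ⊇ {$,b}; new: +{$,b}
  S: {$,b}  A: {b}  B: {$,b,c}
pass 2: done
  S: {$,b}  A: {b}  B: {$,b,c}

FOLLOW(A) = ["b"]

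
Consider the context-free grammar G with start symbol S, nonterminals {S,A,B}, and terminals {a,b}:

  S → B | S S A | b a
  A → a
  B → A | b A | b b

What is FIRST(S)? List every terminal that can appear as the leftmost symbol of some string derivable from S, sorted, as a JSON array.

Compute FIRST by fixpoint:
pass 1:
  A via A→a: +{a}
  B via B→A: +{a}
  B via B→b A: +{b}
  S via S→B: +{a,b}
  FIRST[S]={a,b}  FIRST[A]={a}  FIRST[B]={a,b}
pass 2: done
  FIRST[S]={a,b}  FIRST[A]={a}  FIRST[B]={a,b}

FIRST(S) = ["a", "b"]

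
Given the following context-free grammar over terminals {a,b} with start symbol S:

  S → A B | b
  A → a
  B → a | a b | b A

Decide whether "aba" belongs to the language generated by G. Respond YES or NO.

CNF form of G:
  S -> A B | b
  A -> a
  B -> T0 T1 | T1 A | a
  T0 -> a
  T1 -> b

Fill CYK table bottom-up:
  cell(0,0) a: {A,B,T0}  orig:{A,B}
  cell(1,1) b: {S,T1}  orig:{S}
  cell(2,2) a: {A,B,T0}  orig:{A,B}
  cell(0,1) ab: {B}
  cell(1,2) ba: {B}
  cell(0,2) aba: {S}

S ∈ T[0,2] ⇒ YES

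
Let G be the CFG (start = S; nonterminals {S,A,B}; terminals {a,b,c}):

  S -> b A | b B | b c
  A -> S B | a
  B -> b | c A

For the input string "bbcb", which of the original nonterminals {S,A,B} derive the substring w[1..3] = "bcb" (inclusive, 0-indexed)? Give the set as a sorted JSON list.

Convert to CNF:
  S -> T1 A | T1 B | T1 T0
  A -> S B | a
  B -> T0 A | b
  T0 -> c
  T1 -> b

CYK fill (cells [i..j] with 1 ≤ i ≤ j ≤ 3 only):
  cell(1,1) b: {B,T1}  orig:{B}
  cell(2,2) c: {T0}  orig:{}
  cell(3,3) b: {B,T1}  orig:{B}
  cell(1,2) bc: {S}
  cell(2,3) cb: ∅
  cell(1,3) bcb: {A}

Original NTs in T[1,3] deriving "bcb": ["A"]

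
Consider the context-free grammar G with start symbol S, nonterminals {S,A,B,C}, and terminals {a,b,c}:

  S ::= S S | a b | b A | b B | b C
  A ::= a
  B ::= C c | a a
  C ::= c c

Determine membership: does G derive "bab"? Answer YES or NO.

Convert to CNF:
  S -> S S | T1 T2 | T2 A | T2 B | T2 C
  A -> a
  B -> C T0 | T1 T1
  C -> T0 T0
  T0 -> c
  T1 -> a
  T2 -> b

Fill CYK table bottom-up:
  [0..0]={T2}  "b"  orig:{}
  [1..1]={A,T1}  "a"  orig:{A}
  [2..2]={T2}  "b"  orig:{}
  [0..1]={S}  "ba"
  [1..2]={S}  "ab"
  [0..2]=∅  "bab"

S ∉ T[0,2] ⇒ NO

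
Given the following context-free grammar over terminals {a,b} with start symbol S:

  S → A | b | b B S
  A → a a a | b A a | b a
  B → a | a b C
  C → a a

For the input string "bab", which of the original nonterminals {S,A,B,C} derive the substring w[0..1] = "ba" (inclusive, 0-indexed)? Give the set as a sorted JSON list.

Convert to CNF:
  S -> T0 X5 | T1 T0 | T1 X6 | T1 X7 | b
  A -> T0 X2 | T1 T0 | T1 X3
  B -> T0 X4 | a
  C -> T0 T0
  T0 -> a
  T1 -> b
  X2 -> T0 T0
  X3 -> A T0
  X4 -> T1 C
  X5 -> T0 T0
  X6 -> A T0
  X7 -> B S

CYK table (by increasing span) — only the sub-triangle for w[0..1]:
  cell(0,0) b: {S,T1}  orig:{S}
  cell(1,1) a: {B,T0}  orig:{B}
  cell(0,1) ba: {A,S}

Original NTs in T[0,1] deriving "ba": ["A", "S"]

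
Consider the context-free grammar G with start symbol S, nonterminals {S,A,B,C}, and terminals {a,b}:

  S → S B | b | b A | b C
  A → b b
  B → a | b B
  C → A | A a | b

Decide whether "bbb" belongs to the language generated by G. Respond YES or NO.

Convert to CNF:
  S -> S B | T0 A | T0 C | b
  A -> T0 T0
  B -> T0 B | a
  C -> A T1 | T0 T0 | b
  T0 -> b
  T1 -> a

CYK fill:
  cell(0,0) b: {C,S,T0}  orig:{C,S}
  cell(1,1) b: {C,S,T0}  orig:{C,S}
  cell(2,2) b: {C,S,T0}  orig:{C,S}
  cell(0,1) bb: {A,C,S}
  cell(1,2) bb: {A,C,S}
  cell(0,2) bbb: {S}

S ∈ T[0,2] ⇒ YES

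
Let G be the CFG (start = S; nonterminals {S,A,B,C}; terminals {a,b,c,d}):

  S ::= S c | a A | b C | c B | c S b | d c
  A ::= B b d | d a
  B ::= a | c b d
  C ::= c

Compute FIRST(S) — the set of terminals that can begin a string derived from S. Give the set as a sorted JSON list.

FIRST sets, iterate to fixpoint:
round 1:
  A via A→d a: +{d}
  B via B→a: +{a}
  B via B→c b d: +{c}
  C via C→c: +{c}
  S via S→a A: +{a}
  S via S→b C: +{b}
  S via S→c B: +{c}
  S via S→d c: +{d}
  FIRST(S)={a,b,c,d}  FIRST(A)={d}  FIRST(B)={a,c}  FIRST(C)={c}
round 2:
  A via A→B b d: +{a,c}
  FIRST(S)={a,b,c,d}  FIRST(A)={a,c,d}  FIRST(B)={a,c}  FIRST(C)={c}
round 3: (stable)
  FIRST(S)={a,b,c,d}  FIRST(A)={a,c,d}  FIRST(B)={a,c}  FIRST(C)={c}

FIRST(S) = ["a", "b", "c", "d"]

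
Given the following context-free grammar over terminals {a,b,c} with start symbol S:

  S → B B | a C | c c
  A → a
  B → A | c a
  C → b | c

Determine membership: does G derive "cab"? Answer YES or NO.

Convert to CNF:
  S -> B B | T0 T0 | T1 C
  A -> a
  B -> T0 T1 | a
  C -> b | c
  T0 -> c
  T1 -> a

CYK table (by increasing span):
  cell(0,0) c: {C,T0}  orig:{C}
  cell(1,1) a: {A,B,T1}  orig:{A,B}
  cell(2,2) b: {C}
  cell(0,1) ca: {B}
  cell(1,2) ab: {S}
  cell(0,2) cab: ∅

S ∉ T[0,2] ⇒ NO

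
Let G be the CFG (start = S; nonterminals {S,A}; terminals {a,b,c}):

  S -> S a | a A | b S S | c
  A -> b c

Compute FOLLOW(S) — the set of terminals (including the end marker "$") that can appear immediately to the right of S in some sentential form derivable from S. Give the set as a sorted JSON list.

FIRST sets, iterate to fixpoint:
pass 1:
  A via A→b c: +{b}
  S via S→a A: +{a}
  S via S→b S S: +{b}
  S via S→c: +{c}
  S: {a,b,c}  A: {b}
pass 2: (stable)
  S: {a,b,c}  A: {b}

Compute FOLLOW by fixpoint:
initialize: $ ∈ FOLLOW(S)
iter 1:
  S→S a: FOLLOW(S) ⊇ FIRST(a) = {a}; new: +{a}
  S→a A: FOLLOW(A) ⊇ FOLLOW(S) ⊇ {$,a}; new: +{$,a}
  S→b S S: FOLLOW(S) ⊇ FIRST(S) = {a,b,c}; new: +{b,c}
  FOLLOW[S]={$,a,b,c}  FOLLOW[A]={$,a}
iter 2:
  S→a A: FOLLOW(A) ⊇ FOLLOW(S) ⊇ {$,a,b,c}; new: +{b,c}
  FOLLOW[S]={$,a,b,c}  FOLLOW[A]={$,a,b,c}
iter 3: done
  FOLLOW[S]={$,a,b,c}  FOLLOW[A]={$,a,b,c}

FOLLOW(S) = ["$", "a", "b", "c"]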